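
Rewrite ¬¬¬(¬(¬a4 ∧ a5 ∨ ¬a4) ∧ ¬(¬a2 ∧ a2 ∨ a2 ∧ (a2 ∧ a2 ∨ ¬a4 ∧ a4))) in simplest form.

¬¬¬(¬(¬a4 ∧ a5 ∨ ¬a4) ∧ ¬(¬a2 ∧ a2 ∨ a2 ∧ (a2 ∧ a2 ∨ ¬a4 ∧ a4)))
= ¬¬¬(¬(¬a4 ∧ a5 ∨ ¬a4) ∧ ¬(¬a2 ∧ a2 ∨ a2 ∧ a2 ∧ a2))   (complement / identity)
= ¬¬¬(¬(¬a4 ∧ a5 ∨ ¬a4) ∧ ¬(¬a2 ∧ a2 ∨ a2 ∧ a2))   (idempotence)
= ¬¬¬(¬¬a4 ∧ ¬(¬a2 ∧ a2 ∨ a2 ∧ a2))   (absorption)
= ¬(¬¬a4 ∧ ¬(¬a2 ∧ a2 ∨ a2 ∧ a2))   (double negation)
= ¬(¬¬a4 ∧ ¬a2)   (distribution)
= ¬a4 ∨ a2   (De Morgan)

¬a4 ∨ a2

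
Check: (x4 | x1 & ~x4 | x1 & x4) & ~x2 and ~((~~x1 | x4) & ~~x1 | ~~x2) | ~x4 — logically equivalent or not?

E1: (x4 | x1 & ~x4 | x1 & x4) & ~x2
    = (x4 | x1) & ~x2
E2: ~((~~x1 | x4) & ~~x1 | ~~x2) | ~x4
    = ~(~~x1 | ~~x2) | ~x4
    = ~x1 & ~x2 | ~x4
These differ: at x1=0, x2=1, x4=0, E1 = 0 but E2 = 1.

No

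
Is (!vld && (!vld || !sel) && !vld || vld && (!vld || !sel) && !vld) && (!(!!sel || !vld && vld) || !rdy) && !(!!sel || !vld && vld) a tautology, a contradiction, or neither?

neither

(!vld && (!vld || !sel) && !vld || vld && (!vld || !sel) && !vld) && (!(!!sel || !vld && vld) || !rdy) && !(!!sel || !vld && vld)
= (!vld && (!vld || !sel) && !vld || vld && (!vld || !sel) && !vld) && !(!!sel || !vld && vld)   [absorption]
= (!vld && (!vld || !sel) && !vld || vld && (!vld || !sel) && !vld) && !!!sel   [complement / identity]
= (!vld || !sel) && !vld && !!!sel   [distribution]
= !vld && !!!sel   [absorption]
= !vld && !sel   [double negation]
This depends on sel, vld, so it is not a constant.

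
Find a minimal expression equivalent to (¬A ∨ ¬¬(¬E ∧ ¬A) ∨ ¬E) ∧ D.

(¬A ∨ ¬¬(¬E ∧ ¬A) ∨ ¬E) ∧ D
= (¬A ∨ ¬E ∧ ¬A ∨ ¬E) ∧ D   (double negation)
= (¬A ∨ ¬E) ∧ D   (absorption)

(¬A ∨ ¬E) ∧ D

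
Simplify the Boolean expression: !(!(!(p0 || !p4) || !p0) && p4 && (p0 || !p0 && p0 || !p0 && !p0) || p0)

!(!(!(p0 || !p4) || !p0) && p4 && (p0 || !p0 && p0 || !p0 && !p0) || p0)
= !((p0 || !p4) && p0 && p4 && (p0 || !p0 && p0 || !p0 && !p0) || p0)
= !((p0 || !p4) && p0 && p4 && (p0 || !p0) || p0)
= !(p0 && p4 && (p0 || !p0) || p0)
= !(p0 && p4 || p0)
= !p0

!p0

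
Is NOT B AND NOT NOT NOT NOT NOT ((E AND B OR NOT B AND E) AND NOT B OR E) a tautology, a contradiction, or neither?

neither

NOT B AND NOT NOT NOT NOT NOT ((E AND B OR NOT B AND E) AND NOT B OR E)
= NOT B AND NOT NOT NOT NOT NOT (E AND NOT B OR E)
= NOT B AND NOT NOT NOT (E AND NOT B OR E)
= NOT B AND NOT NOT NOT E
= NOT B AND NOT E
This depends on B, E, so it is not a constant.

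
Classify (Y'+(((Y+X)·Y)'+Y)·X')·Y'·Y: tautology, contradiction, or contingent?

(Y'+(((Y+X)·Y)'+Y)·X')·Y'·Y
= (Y'+(Y'+Y)·X')·Y'·Y   [absorption]
= (Y'+X')·Y'·Y   [complement / identity]
= Y'·Y   [absorption]
= 0   [complement]

contradiction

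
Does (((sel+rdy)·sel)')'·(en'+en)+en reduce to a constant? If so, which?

no

(((sel+rdy)·sel)')'·(en'+en)+en
= (sel')'·(en'+en)+en   (absorption)
= sel·(en'+en)+en   (double negation)
= sel+en   (complement / identity)
This depends on en, sel, so it is not a constant.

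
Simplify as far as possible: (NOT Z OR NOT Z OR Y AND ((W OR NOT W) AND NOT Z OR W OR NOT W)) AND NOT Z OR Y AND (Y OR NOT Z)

(NOT Z OR NOT Z OR Y AND ((W OR NOT W) AND NOT Z OR W OR NOT W)) AND NOT Z OR Y AND (Y OR NOT Z)
= (NOT Z OR NOT Z OR Y AND (W OR NOT W)) AND NOT Z OR Y AND (Y OR NOT Z)   (absorption)
= (NOT Z OR NOT Z OR Y AND (W OR NOT W)) AND NOT Z OR Y   (absorption)
= (NOT Z OR Y AND (W OR NOT W)) AND NOT Z OR Y   (idempotence)
= (NOT Z OR Y) AND NOT Z OR Y   (complement / identity)
= NOT Z OR Y   (absorption)

NOT Z OR Y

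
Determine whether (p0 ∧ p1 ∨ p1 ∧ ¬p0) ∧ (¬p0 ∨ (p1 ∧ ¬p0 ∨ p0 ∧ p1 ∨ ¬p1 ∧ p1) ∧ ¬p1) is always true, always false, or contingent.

contingent

(p0 ∧ p1 ∨ p1 ∧ ¬p0) ∧ (¬p0 ∨ (p1 ∧ ¬p0 ∨ p0 ∧ p1 ∨ ¬p1 ∧ p1) ∧ ¬p1)
= (p0 ∧ p1 ∨ p1 ∧ ¬p0) ∧ (¬p0 ∨ (p1 ∧ ¬p0 ∨ p0 ∧ p1) ∧ ¬p1)   (complement / identity)
= (p0 ∧ p1 ∨ p1 ∧ ¬p0) ∧ (¬p0 ∨ p1 ∧ ¬p1)   (distribution)
= p1 ∧ (¬p0 ∨ p1 ∧ ¬p1)   (distribution)
= p1 ∧ ¬p0   (complement / identity)
This depends on p0, p1, so it is not a constant.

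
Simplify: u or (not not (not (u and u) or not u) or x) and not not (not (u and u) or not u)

True

u or (not not (not (u and u) or not u) or x) and not not (not (u and u) or not u)
= u or not not (not (u and u) or not u)   — absorption
= u or not not (not u or not u)   — idempotence
= u or not not not u   — idempotence
= u or not u   — double negation
= True   — complement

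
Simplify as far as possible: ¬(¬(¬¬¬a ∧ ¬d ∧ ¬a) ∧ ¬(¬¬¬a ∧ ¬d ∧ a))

¬a ∧ ¬d

¬(¬(¬¬¬a ∧ ¬d ∧ ¬a) ∧ ¬(¬¬¬a ∧ ¬d ∧ a))
= ¬(¬(¬a ∧ ¬d ∧ ¬a) ∧ ¬(¬¬¬a ∧ ¬d ∧ a))
= ¬(¬(¬a ∧ ¬d ∧ ¬a) ∧ ¬(¬a ∧ ¬d ∧ a))
= ¬a ∧ ¬d ∧ ¬a ∨ ¬a ∧ ¬d ∧ a
= ¬a ∧ ¬d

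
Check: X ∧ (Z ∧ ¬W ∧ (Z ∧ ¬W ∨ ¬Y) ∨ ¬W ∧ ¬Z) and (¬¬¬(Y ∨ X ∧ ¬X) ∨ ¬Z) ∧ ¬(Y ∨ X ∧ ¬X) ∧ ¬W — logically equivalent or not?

E1: X ∧ (Z ∧ ¬W ∧ (Z ∧ ¬W ∨ ¬Y) ∨ ¬W ∧ ¬Z)
    = X ∧ (Z ∧ ¬W ∨ ¬W ∧ ¬Z)   [absorption]
    = X ∧ ¬W   [distribution]
E2: (¬¬¬(Y ∨ X ∧ ¬X) ∨ ¬Z) ∧ ¬(Y ∨ X ∧ ¬X) ∧ ¬W
    = (¬(Y ∨ X ∧ ¬X) ∨ ¬Z) ∧ ¬(Y ∨ X ∧ ¬X) ∧ ¬W   [double negation]
    = ¬(Y ∨ X ∧ ¬X) ∧ ¬W   [absorption]
    = ¬Y ∧ ¬W   [complement / identity]
These differ: at W=0, X=0, Y=0, Z=0, E1 = 0 but E2 = 1.

No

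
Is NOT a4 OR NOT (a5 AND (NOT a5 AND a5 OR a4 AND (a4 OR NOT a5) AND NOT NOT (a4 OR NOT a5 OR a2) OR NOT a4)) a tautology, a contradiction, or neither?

NOT a4 OR NOT (a5 AND (NOT a5 AND a5 OR a4 AND (a4 OR NOT a5) AND NOT NOT (a4 OR NOT a5 OR a2) OR NOT a4))
= NOT a4 OR NOT (a5 AND (NOT a5 AND a5 OR a4 AND (a4 OR NOT a5) AND (a4 OR NOT a5 OR a2) OR NOT a4))   (double negation)
= NOT a4 OR NOT (a5 AND (a4 AND (a4 OR NOT a5) AND (a4 OR NOT a5 OR a2) OR NOT a4))   (complement / identity)
= NOT a4 OR NOT (a5 AND (a4 AND (a4 OR NOT a5) OR NOT a4))   (absorption)
= NOT a4 OR NOT (a5 AND (a4 OR NOT a4))   (absorption)
= NOT a4 OR NOT a5   (complement / identity)
This depends on a4, a5, so it is not a constant.

neither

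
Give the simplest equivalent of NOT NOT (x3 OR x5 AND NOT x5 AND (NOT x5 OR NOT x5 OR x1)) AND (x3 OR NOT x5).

NOT NOT (x3 OR x5 AND NOT x5 AND (NOT x5 OR NOT x5 OR x1)) AND (x3 OR NOT x5)
= NOT NOT (x3 OR x5 AND NOT x5 AND (NOT x5 OR x1)) AND (x3 OR NOT x5)   (idempotence)
= (x3 OR x5 AND NOT x5 AND (NOT x5 OR x1)) AND (x3 OR NOT x5)   (double negation)
= (x3 OR x5 AND NOT x5) AND (x3 OR NOT x5)   (absorption)
= x3 AND (x3 OR NOT x5)   (complement / identity)
= x3   (absorption)

x3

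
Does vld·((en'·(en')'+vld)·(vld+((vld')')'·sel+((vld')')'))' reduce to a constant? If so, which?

vld·((en'·(en')'+vld)·(vld+((vld')')'·sel+((vld')')'))'
= vld·((en'·en+vld)·(vld+((vld')')'·sel+((vld')')'))'   — double negation
= vld·(vld·(vld+((vld')')'·sel+((vld')')'))'   — complement / identity
= vld·(vld·(vld+((vld')')'))'   — absorption
= vld·(vld·(vld+vld'))'   — double negation
= vld·vld'   — complement / identity
= 0   — complement

yes, False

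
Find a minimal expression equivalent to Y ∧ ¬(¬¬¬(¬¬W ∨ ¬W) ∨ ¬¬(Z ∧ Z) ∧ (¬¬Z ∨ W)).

Y ∧ ¬(¬¬¬(¬¬W ∨ ¬W) ∨ ¬¬(Z ∧ Z) ∧ (¬¬Z ∨ W))
= Y ∧ ¬(¬¬¬(W ∨ ¬W) ∨ ¬¬(Z ∧ Z) ∧ (¬¬Z ∨ W))
= Y ∧ ¬(¬¬¬(W ∨ ¬W) ∨ ¬¬Z ∧ (¬¬Z ∨ W))
= Y ∧ ¬(¬¬¬(W ∨ ¬W) ∨ ¬¬Z)
= Y ∧ ¬(¬(W ∨ ¬W) ∨ ¬¬Z)
= Y ∧ (W ∨ ¬W) ∧ ¬Z
= Y ∧ ¬Z

Y ∧ ¬Z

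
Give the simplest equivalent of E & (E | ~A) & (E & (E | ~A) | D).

E & (E | ~A) & (E & (E | ~A) | D)
= E & (E | ~A)   — absorption
= E   — absorption

E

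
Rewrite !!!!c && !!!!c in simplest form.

c

!!!!c && !!!!c
= !!!!c   [idempotence]
= !!c   [double negation]
= c   [double negation]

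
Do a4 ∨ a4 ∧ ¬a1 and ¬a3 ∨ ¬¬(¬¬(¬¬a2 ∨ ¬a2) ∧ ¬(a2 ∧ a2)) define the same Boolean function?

No

E1: a4 ∨ a4 ∧ ¬a1
    = a4   (absorption)
E2: ¬a3 ∨ ¬¬(¬¬(¬¬a2 ∨ ¬a2) ∧ ¬(a2 ∧ a2))
    = ¬a3 ∨ ¬(¬(¬¬a2 ∨ ¬a2) ∨ a2 ∧ a2)   (De Morgan)
    = ¬a3 ∨ ¬(¬a2 ∧ a2 ∨ a2 ∧ a2)   (De Morgan)
    = ¬a3 ∨ ¬a2   (distribution)
These differ: at a1=1, a2=0, a3=0, a4=0, E1 = 0 but E2 = 1.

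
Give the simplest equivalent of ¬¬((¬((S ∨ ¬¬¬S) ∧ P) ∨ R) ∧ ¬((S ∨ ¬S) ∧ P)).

¬P

¬¬((¬((S ∨ ¬¬¬S) ∧ P) ∨ R) ∧ ¬((S ∨ ¬S) ∧ P))
= ¬¬((¬((S ∨ ¬S) ∧ P) ∨ R) ∧ ¬((S ∨ ¬S) ∧ P))   — double negation
= ¬¬¬((S ∨ ¬S) ∧ P)   — absorption
= ¬¬¬P   — complement / identity
= ¬P   — double negation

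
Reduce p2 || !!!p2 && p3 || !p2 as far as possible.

p2 || !!!p2 && p3 || !p2
= p2 || !p2 && p3 || !p2   (double negation)
= p2 || !p2   (absorption)
= true   (complement)

true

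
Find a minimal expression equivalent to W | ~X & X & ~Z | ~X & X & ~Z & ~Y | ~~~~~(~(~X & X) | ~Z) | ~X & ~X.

W | ~X & X & ~Z | ~X & X & ~Z & ~Y | ~~~~~(~(~X & X) | ~Z) | ~X & ~X
= W | ~X & X & ~Z | ~~~~~(~(~X & X) | ~Z) | ~X & ~X   [absorption]
= W | ~X & X & ~Z | ~~~(~(~X & X) | ~Z) | ~X & ~X   [double negation]
= W | ~X & X & ~Z | ~(~(~X & X) | ~Z) | ~X & ~X   [double negation]
= W | ~X & X & ~Z | ~X & X & Z | ~X & ~X   [De Morgan]
= W | ~X & X | ~X & ~X   [distribution]
= W | ~X   [distribution]

W | ~X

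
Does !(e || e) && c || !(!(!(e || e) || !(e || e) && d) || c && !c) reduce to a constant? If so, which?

no

!(e || e) && c || !(!(!(e || e) || !(e || e) && d) || c && !c)
= !(e || e) && c || !(!!(e || e) || c && !c)   — absorption
= !(e || e) && c || !!!(e || e)   — complement / identity
= !(e || e) && c || !(e || e)   — double negation
= !(e || e)   — absorption
= !e   — idempotence
This depends on e, so it is not a constant.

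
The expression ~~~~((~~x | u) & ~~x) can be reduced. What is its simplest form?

~~~~((~~x | u) & ~~x)
= ~~~~~~x   (absorption)
= ~~~~x   (double negation)
= ~~x   (double negation)
= x   (double negation)

x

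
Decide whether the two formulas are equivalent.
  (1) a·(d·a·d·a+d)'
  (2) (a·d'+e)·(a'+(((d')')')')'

E1: a·(d·a·d·a+d)'
    = a·(d·a+d)'   (idempotence)
    = a·d'   (absorption)
E2: (a·d'+e)·(a'+(((d')')')')'
    = (a·d'+e)·(a'+(d')')'   (double negation)
    = (a·d'+e)·a·d'   (De Morgan)
    = a·d'   (absorption)
Both reduce to a·d', so they are equivalent.

Yes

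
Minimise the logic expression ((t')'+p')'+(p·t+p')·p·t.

((t')'+p')'+(p·t+p')·p·t
= ((t')'+p')'+p·t   (absorption)
= t'·p+p·t   (De Morgan)
= p   (distribution)

p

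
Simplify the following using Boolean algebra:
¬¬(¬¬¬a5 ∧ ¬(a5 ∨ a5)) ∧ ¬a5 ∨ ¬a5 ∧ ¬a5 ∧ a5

¬a5

¬¬(¬¬¬a5 ∧ ¬(a5 ∨ a5)) ∧ ¬a5 ∨ ¬a5 ∧ ¬a5 ∧ a5
= ¬¬(¬¬¬a5 ∧ ¬a5) ∧ ¬a5 ∨ ¬a5 ∧ ¬a5 ∧ a5   (idempotence)
= ¬¬(¬a5 ∧ ¬a5) ∧ ¬a5 ∨ ¬a5 ∧ ¬a5 ∧ a5   (double negation)
= ¬a5 ∧ ¬a5 ∧ ¬a5 ∨ ¬a5 ∧ ¬a5 ∧ a5   (double negation)
= ¬a5 ∧ ¬a5   (distribution)
= ¬a5   (idempotence)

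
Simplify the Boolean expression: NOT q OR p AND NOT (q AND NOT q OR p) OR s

NOT q OR p AND NOT (q AND NOT q OR p) OR s
= NOT q OR p AND NOT p OR s
= NOT q OR s

NOT q OR s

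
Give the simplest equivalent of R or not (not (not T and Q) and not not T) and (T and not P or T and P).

R or not (not (not T and Q) and not not T) and (T and not P or T and P)
= R or not (not (not T and Q) and not not T) and T
= R or (not T and Q or not T) and T
= R or not T and T
= R

R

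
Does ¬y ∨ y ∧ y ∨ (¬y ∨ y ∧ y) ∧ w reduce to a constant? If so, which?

¬y ∨ y ∧ y ∨ (¬y ∨ y ∧ y) ∧ w
= ¬y ∨ y ∧ y
= ¬y ∨ y
= True

yes, True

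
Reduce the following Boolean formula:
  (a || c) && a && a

(a || c) && a && a
= (a || c) && a   — idempotence
= a   — absorption

a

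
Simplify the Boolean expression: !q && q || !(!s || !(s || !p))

s

!q && q || !(!s || !(s || !p))
= !q && q || s && (s || !p)
= !q && q || s
= s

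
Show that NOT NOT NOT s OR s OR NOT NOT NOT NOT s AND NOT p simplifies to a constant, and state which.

TRUE

NOT NOT NOT s OR s OR NOT NOT NOT NOT s AND NOT p
= NOT NOT NOT s OR s OR NOT NOT s AND NOT p   [double negation]
= NOT NOT NOT s OR s OR s AND NOT p   [double negation]
= NOT NOT NOT s OR s   [absorption]
= NOT s OR s   [double negation]
= TRUE   [complement]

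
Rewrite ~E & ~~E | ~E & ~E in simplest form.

~E & ~~E | ~E & ~E
= ~E & E | ~E & ~E
= ~E

~E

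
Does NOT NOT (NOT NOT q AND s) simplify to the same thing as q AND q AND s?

E1: NOT NOT (NOT NOT q AND s)
    = NOT NOT q AND s
    = q AND s
E2: q AND q AND s
    = q AND s
Both reduce to q AND s, so they are equivalent.

Yes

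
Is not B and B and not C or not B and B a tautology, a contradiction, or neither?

not B and B and not C or not B and B
= not B and B   [absorption]
= False   [complement]

contradiction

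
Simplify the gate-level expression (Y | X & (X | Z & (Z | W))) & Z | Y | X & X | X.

Y | X

(Y | X & (X | Z & (Z | W))) & Z | Y | X & X | X
= (Y | X & (X | Z)) & Z | Y | X & X | X   — absorption
= (Y | X) & Z | Y | X & X | X   — absorption
= (Y | X) & Z | Y | X | X   — idempotence
= (Y | X) & Z | Y | X   — idempotence
= Y | X   — absorption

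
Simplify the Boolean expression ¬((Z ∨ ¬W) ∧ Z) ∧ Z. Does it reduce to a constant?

¬((Z ∨ ¬W) ∧ Z) ∧ Z
= ¬Z ∧ Z
= False

False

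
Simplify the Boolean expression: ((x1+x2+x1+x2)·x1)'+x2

((x1+x2+x1+x2)·x1)'+x2
= ((x1+x2)·x1)'+x2
= x1'+x2

x1'+x2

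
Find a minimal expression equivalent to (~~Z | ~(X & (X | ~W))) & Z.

(~~Z | ~(X & (X | ~W))) & Z
= (~~Z | ~X) & Z   [absorption]
= (Z | ~X) & Z   [double negation]
= Z   [absorption]

Z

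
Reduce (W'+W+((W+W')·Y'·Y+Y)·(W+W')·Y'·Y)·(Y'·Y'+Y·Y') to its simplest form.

(W'+W+((W+W')·Y'·Y+Y)·(W+W')·Y'·Y)·(Y'·Y'+Y·Y')
= (W'+W+((W+W')·Y'·Y+Y)·(W+W')·Y'·Y)·Y'
= (W'+W+(W+W')·Y'·Y)·Y'
= (W'+W+Y'·Y)·Y'
= (W'+W)·Y'
= Y'

Y'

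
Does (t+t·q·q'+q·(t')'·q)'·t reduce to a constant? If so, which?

yes, False

(t+t·q·q'+q·(t')'·q)'·t
= (t+t·q·q'+q·t·q)'·t   [double negation]
= (t+t·q)'·t   [distribution]
= t'·t   [absorption]
= 0   [complement]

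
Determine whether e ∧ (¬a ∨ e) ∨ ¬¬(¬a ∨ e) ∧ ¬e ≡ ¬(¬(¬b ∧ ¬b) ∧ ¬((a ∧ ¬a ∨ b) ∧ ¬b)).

E1: e ∧ (¬a ∨ e) ∨ ¬¬(¬a ∨ e) ∧ ¬e
    = e ∧ (¬a ∨ e) ∨ (¬a ∨ e) ∧ ¬e   [double negation]
    = ¬a ∨ e   [distribution]
E2: ¬(¬(¬b ∧ ¬b) ∧ ¬((a ∧ ¬a ∨ b) ∧ ¬b))
    = ¬(¬(¬b ∧ ¬b) ∧ ¬(b ∧ ¬b))   [complement / identity]
    = ¬b ∧ ¬b ∨ b ∧ ¬b   [De Morgan]
    = ¬b ∧ (¬b ∨ b)   [distribution]
    = ¬b   [complement / identity]
These differ: at a=1, b=1, e=1, E1 = 1 but E2 = 0.

No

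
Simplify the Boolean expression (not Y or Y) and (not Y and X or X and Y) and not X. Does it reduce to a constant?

(not Y or Y) and (not Y and X or X and Y) and not X
= (not Y and X or X and Y) and not X
= X and not X
= False

False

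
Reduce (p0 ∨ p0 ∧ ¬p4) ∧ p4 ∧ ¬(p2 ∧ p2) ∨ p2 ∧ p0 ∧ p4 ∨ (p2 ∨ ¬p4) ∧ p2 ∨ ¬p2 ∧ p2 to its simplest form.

(p0 ∨ p0 ∧ ¬p4) ∧ p4 ∧ ¬(p2 ∧ p2) ∨ p2 ∧ p0 ∧ p4 ∨ (p2 ∨ ¬p4) ∧ p2 ∨ ¬p2 ∧ p2
= (p0 ∨ p0 ∧ ¬p4) ∧ p4 ∧ ¬(p2 ∧ p2) ∨ p2 ∧ p0 ∧ p4 ∨ p2 ∨ ¬p2 ∧ p2   — absorption
= p0 ∧ p4 ∧ ¬(p2 ∧ p2) ∨ p2 ∧ p0 ∧ p4 ∨ p2 ∨ ¬p2 ∧ p2   — absorption
= p0 ∧ p4 ∧ ¬p2 ∨ p2 ∧ p0 ∧ p4 ∨ p2 ∨ ¬p2 ∧ p2   — idempotence
= p0 ∧ p4 ∨ p2 ∨ ¬p2 ∧ p2   — distribution
= p0 ∧ p4 ∨ p2   — complement / identity

p0 ∧ p4 ∨ p2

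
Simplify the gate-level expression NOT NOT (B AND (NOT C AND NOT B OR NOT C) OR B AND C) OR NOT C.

NOT NOT (B AND (NOT C AND NOT B OR NOT C) OR B AND C) OR NOT C
= NOT NOT (B AND NOT C OR B AND C) OR NOT C   — absorption
= B AND NOT C OR B AND C OR NOT C   — double negation
= B OR NOT C   — distribution

B OR NOT C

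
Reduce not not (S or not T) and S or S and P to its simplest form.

S

not not (S or not T) and S or S and P
= (S or not T) and S or S and P
= S or S and P
= S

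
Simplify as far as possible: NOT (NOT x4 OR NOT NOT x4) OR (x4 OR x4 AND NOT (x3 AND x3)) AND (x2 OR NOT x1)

NOT (NOT x4 OR NOT NOT x4) OR (x4 OR x4 AND NOT (x3 AND x3)) AND (x2 OR NOT x1)
= NOT (NOT x4 OR NOT NOT x4) OR (x4 OR x4 AND NOT x3) AND (x2 OR NOT x1)
= NOT (NOT x4 OR NOT NOT x4) OR x4 AND (x2 OR NOT x1)
= x4 AND NOT x4 OR x4 AND (x2 OR NOT x1)
= x4 AND (x2 OR NOT x1)

x4 AND (x2 OR NOT x1)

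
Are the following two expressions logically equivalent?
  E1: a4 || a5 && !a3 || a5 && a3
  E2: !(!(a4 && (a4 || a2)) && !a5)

E1: a4 || a5 && !a3 || a5 && a3
    = a4 || a5   — distribution
E2: !(!(a4 && (a4 || a2)) && !a5)
    = !(!a4 && !a5)   — absorption
    = a4 || a5   — De Morgan
Both reduce to a4 || a5, so they are equivalent.

Yes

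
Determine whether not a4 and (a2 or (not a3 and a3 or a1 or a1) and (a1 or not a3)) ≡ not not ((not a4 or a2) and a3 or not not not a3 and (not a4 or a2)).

E1: not a4 and (a2 or (not a3 and a3 or a1 or a1) and (a1 or not a3))
    = not a4 and (a2 or (a1 or a1) and (a1 or not a3))   (complement / identity)
    = not a4 and (a2 or a1 or a1 and not a3)   (distribution)
    = not a4 and (a2 or a1)   (absorption)
E2: not not ((not a4 or a2) and a3 or not not not a3 and (not a4 or a2))
    = not not ((not a4 or a2) and a3 or not a3 and (not a4 or a2))   (double negation)
    = not not (not a4 or a2)   (distribution)
    = not a4 or a2   (double negation)
These differ: at a1=0, a2=1, a3=0, a4=1, E1 = 0 but E2 = 1.

No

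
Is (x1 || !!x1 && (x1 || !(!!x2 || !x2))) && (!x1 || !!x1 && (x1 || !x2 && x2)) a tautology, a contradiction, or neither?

(x1 || !!x1 && (x1 || !(!!x2 || !x2))) && (!x1 || !!x1 && (x1 || !x2 && x2))
= (x1 || !!x1 && (x1 || !x2 && x2)) && (!x1 || !!x1 && (x1 || !x2 && x2))   — De Morgan
= x1 && !x1 || !!x1 && (x1 || !x2 && x2)   — distribution
= x1 && !x1 || x1 && (x1 || !x2 && x2)   — double negation
= x1 && !x1 || x1 && x1   — complement / identity
= x1   — distribution
This depends on x1, so it is not a constant.

neither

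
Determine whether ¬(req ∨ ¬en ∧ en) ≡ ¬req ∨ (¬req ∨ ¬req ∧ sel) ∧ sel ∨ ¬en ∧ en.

E1: ¬(req ∨ ¬en ∧ en)
    = ¬req   — complement / identity
E2: ¬req ∨ (¬req ∨ ¬req ∧ sel) ∧ sel ∨ ¬en ∧ en
    = ¬req ∨ (¬req ∨ ¬req ∧ sel) ∧ sel   — complement / identity
    = ¬req ∨ ¬req ∧ sel   — absorption
    = ¬req   — absorption
Both reduce to ¬req, so they are equivalent.

Yes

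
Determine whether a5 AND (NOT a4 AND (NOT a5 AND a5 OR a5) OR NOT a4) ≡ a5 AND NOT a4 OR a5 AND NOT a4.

E1: a5 AND (NOT a4 AND (NOT a5 AND a5 OR a5) OR NOT a4)
    = a5 AND (NOT a4 AND a5 OR NOT a4)   (complement / identity)
    = a5 AND NOT a4   (absorption)
E2: a5 AND NOT a4 OR a5 AND NOT a4
    = a5 AND NOT a4   (idempotence)
Both reduce to a5 AND NOT a4, so they are equivalent.

Yes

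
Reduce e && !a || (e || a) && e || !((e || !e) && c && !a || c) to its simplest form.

e && !a || (e || a) && e || !((e || !e) && c && !a || c)
= e && !a || e || !((e || !e) && c && !a || c)   — absorption
= e || !((e || !e) && c && !a || c)   — absorption
= e || !(c && !a || c)   — complement / identity
= e || !c   — absorption

e || !c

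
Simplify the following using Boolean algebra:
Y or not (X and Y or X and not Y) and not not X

Y

Y or not (X and Y or X and not Y) and not not X
= Y or not X and not not X
= Y or not X and X
= Y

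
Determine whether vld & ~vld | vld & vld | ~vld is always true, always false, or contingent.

always true

vld & ~vld | vld & vld | ~vld
= vld | ~vld   (distribution)
= 1   (complement)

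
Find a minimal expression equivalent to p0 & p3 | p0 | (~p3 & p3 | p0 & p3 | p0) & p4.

p0 & p3 | p0 | (~p3 & p3 | p0 & p3 | p0) & p4
= p0 & p3 | p0 | (p0 & p3 | p0) & p4   [complement / identity]
= p0 & p3 | p0   [absorption]
= p0   [absorption]

p0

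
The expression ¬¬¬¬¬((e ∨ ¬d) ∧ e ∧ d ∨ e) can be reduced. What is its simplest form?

¬e

¬¬¬¬¬((e ∨ ¬d) ∧ e ∧ d ∨ e)
= ¬¬¬¬¬(e ∧ d ∨ e)
= ¬¬¬¬¬e
= ¬¬¬e
= ¬e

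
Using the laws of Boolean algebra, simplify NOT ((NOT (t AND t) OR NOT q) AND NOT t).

t

NOT ((NOT (t AND t) OR NOT q) AND NOT t)
= NOT ((NOT t OR NOT q) AND NOT t)
= NOT NOT t
= t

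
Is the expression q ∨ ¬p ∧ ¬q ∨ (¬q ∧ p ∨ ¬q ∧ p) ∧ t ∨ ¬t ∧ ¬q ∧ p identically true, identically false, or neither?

identically true

q ∨ ¬p ∧ ¬q ∨ (¬q ∧ p ∨ ¬q ∧ p) ∧ t ∨ ¬t ∧ ¬q ∧ p
= q ∨ ¬p ∧ ¬q ∨ ¬q ∧ p ∧ t ∨ ¬t ∧ ¬q ∧ p   (idempotence)
= q ∨ ¬p ∧ ¬q ∨ ¬q ∧ p   (distribution)
= q ∨ ¬q   (distribution)
= True   (complement)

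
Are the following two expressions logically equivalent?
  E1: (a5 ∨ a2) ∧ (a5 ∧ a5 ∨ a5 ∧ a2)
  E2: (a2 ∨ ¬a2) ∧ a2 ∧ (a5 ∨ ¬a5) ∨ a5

No

E1: (a5 ∨ a2) ∧ (a5 ∧ a5 ∨ a5 ∧ a2)
    = (a5 ∨ a2) ∧ (a5 ∨ a2) ∧ a5   [distribution]
    = (a5 ∨ a2) ∧ a5   [absorption]
    = a5   [absorption]
E2: (a2 ∨ ¬a2) ∧ a2 ∧ (a5 ∨ ¬a5) ∨ a5
    = (a2 ∨ ¬a2) ∧ a2 ∨ a5   [complement / identity]
    = a2 ∨ a5   [complement / identity]
These differ: at a2=1, a5=0, E1 = 0 but E2 = 1.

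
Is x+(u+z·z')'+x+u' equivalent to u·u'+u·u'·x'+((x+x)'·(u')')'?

E1: x+(u+z·z')'+x+u'
    = x+u'+x+u'   — complement / identity
    = x+u'   — idempotence
E2: u·u'+u·u'·x'+((x+x)'·(u')')'
    = u·u'+((x+x)'·(u')')'   — absorption
    = ((x+x)'·(u')')'   — complement / identity
    = x+x+u'   — De Morgan
    = x+u'   — idempotence
Both reduce to x+u', so they are equivalent.

Yes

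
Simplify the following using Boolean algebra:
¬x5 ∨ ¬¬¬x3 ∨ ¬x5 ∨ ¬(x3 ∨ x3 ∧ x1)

¬x5 ∨ ¬x3

¬x5 ∨ ¬¬¬x3 ∨ ¬x5 ∨ ¬(x3 ∨ x3 ∧ x1)
= ¬x5 ∨ ¬¬¬x3 ∨ ¬x5 ∨ ¬x3   (absorption)
= ¬x5 ∨ ¬x3 ∨ ¬x5 ∨ ¬x3   (double negation)
= ¬x5 ∨ ¬x3   (idempotence)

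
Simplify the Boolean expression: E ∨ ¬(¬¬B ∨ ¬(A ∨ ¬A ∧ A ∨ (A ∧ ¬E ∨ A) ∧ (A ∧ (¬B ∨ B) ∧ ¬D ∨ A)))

E ∨ ¬(¬¬B ∨ ¬(A ∨ ¬A ∧ A ∨ (A ∧ ¬E ∨ A) ∧ (A ∧ (¬B ∨ B) ∧ ¬D ∨ A)))
= E ∨ ¬(¬¬B ∨ ¬(A ∨ ¬A ∧ A ∨ (A ∧ ¬E ∨ A) ∧ (A ∧ ¬D ∨ A)))
= E ∨ ¬(¬¬B ∨ ¬(A ∨ ¬A ∧ A ∨ A ∧ (A ∧ ¬D ∨ A)))
= E ∨ ¬(¬¬B ∨ ¬(A ∨ ¬A ∧ A ∨ A ∧ A))
= E ∨ ¬(¬¬B ∨ ¬(A ∨ A))
= E ∨ ¬(¬¬B ∨ ¬A)
= E ∨ ¬B ∧ A

E ∨ ¬B ∧ A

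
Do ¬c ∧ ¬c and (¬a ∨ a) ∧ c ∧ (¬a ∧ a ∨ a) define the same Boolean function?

E1: ¬c ∧ ¬c
    = ¬c   (idempotence)
E2: (¬a ∨ a) ∧ c ∧ (¬a ∧ a ∨ a)
    = c ∧ (¬a ∧ a ∨ a)   (complement / identity)
    = c ∧ a   (complement / identity)
These differ: at a=0, c=0, E1 = 1 but E2 = 0.

No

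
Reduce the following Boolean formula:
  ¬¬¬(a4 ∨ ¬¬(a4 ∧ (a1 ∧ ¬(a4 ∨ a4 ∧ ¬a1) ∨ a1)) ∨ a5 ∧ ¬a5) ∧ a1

¬¬¬(a4 ∨ ¬¬(a4 ∧ (a1 ∧ ¬(a4 ∨ a4 ∧ ¬a1) ∨ a1)) ∨ a5 ∧ ¬a5) ∧ a1
= ¬¬¬(a4 ∨ ¬¬(a4 ∧ (a1 ∧ ¬(a4 ∨ a4 ∧ ¬a1) ∨ a1))) ∧ a1   [complement / identity]
= ¬¬¬(a4 ∨ ¬¬(a4 ∧ (a1 ∧ ¬a4 ∨ a1))) ∧ a1   [absorption]
= ¬¬¬(a4 ∨ ¬¬(a4 ∧ a1)) ∧ a1   [absorption]
= ¬¬¬(a4 ∨ a4 ∧ a1) ∧ a1   [double negation]
= ¬¬¬a4 ∧ a1   [absorption]
= ¬a4 ∧ a1   [double negation]

¬a4 ∧ a1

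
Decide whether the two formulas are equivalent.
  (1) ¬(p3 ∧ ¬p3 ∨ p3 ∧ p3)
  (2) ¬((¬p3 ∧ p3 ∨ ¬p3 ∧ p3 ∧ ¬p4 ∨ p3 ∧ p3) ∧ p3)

E1: ¬(p3 ∧ ¬p3 ∨ p3 ∧ p3)
    = ¬p3   (distribution)
E2: ¬((¬p3 ∧ p3 ∨ ¬p3 ∧ p3 ∧ ¬p4 ∨ p3 ∧ p3) ∧ p3)
    = ¬((¬p3 ∧ p3 ∨ p3 ∧ p3) ∧ p3)   (absorption)
    = ¬(p3 ∧ p3)   (distribution)
    = ¬p3   (idempotence)
Both reduce to ¬p3, so they are equivalent.

Yes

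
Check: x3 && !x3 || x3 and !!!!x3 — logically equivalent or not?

E1: x3 && !x3 || x3
    = x3   — complement / identity
E2: !!!!x3
    = !!x3   — double negation
    = x3   — double negation
Both reduce to x3, so they are equivalent.

Yes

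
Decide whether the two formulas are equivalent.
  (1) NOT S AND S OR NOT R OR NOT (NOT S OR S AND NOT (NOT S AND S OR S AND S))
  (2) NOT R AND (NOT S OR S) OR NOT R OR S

Yes

E1: NOT S AND S OR NOT R OR NOT (NOT S OR S AND NOT (NOT S AND S OR S AND S))
    = NOT S AND S OR NOT R OR NOT (NOT S OR S AND NOT S)   (distribution)
    = NOT S AND S OR NOT R OR NOT NOT S   (complement / identity)
    = NOT S AND S OR NOT R OR S   (double negation)
    = NOT R OR S   (complement / identity)
E2: NOT R AND (NOT S OR S) OR NOT R OR S
    = NOT R OR NOT R OR S   (complement / identity)
    = NOT R OR S   (idempotence)
Both reduce to NOT R OR S, so they are equivalent.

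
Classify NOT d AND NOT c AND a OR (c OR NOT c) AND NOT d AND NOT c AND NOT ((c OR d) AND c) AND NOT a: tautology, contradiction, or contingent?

contingent

NOT d AND NOT c AND a OR (c OR NOT c) AND NOT d AND NOT c AND NOT ((c OR d) AND c) AND NOT a
= NOT d AND NOT c AND a OR (c OR NOT c) AND NOT d AND NOT c AND NOT c AND NOT a   [absorption]
= NOT d AND NOT c AND a OR NOT d AND NOT c AND NOT c AND NOT a   [complement / identity]
= NOT d AND NOT c AND a OR NOT d AND NOT c AND NOT a   [idempotence]
= NOT d AND NOT c   [distribution]
This depends on c, d, so it is not a constant.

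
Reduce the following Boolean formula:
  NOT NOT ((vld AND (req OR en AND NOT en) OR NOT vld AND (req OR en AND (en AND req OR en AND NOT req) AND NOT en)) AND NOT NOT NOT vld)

req AND NOT vld

NOT NOT ((vld AND (req OR en AND NOT en) OR NOT vld AND (req OR en AND (en AND req OR en AND NOT req) AND NOT en)) AND NOT NOT NOT vld)
= NOT NOT ((vld AND (req OR en AND NOT en) OR NOT vld AND (req OR en AND en AND NOT en)) AND NOT NOT NOT vld)   — distribution
= (vld AND (req OR en AND NOT en) OR NOT vld AND (req OR en AND en AND NOT en)) AND NOT NOT NOT vld   — double negation
= (vld AND (req OR en AND NOT en) OR NOT vld AND (req OR en AND NOT en)) AND NOT NOT NOT vld   — idempotence
= (req OR en AND NOT en) AND NOT NOT NOT vld   — distribution
= req AND NOT NOT NOT vld   — complement / identity
= req AND NOT vld   — double negation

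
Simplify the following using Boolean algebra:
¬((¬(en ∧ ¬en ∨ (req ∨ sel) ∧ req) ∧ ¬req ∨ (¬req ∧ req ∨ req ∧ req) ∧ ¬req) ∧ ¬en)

req ∨ en

¬((¬(en ∧ ¬en ∨ (req ∨ sel) ∧ req) ∧ ¬req ∨ (¬req ∧ req ∨ req ∧ req) ∧ ¬req) ∧ ¬en)
= ¬((¬(en ∧ ¬en ∨ (req ∨ sel) ∧ req) ∧ ¬req ∨ req ∧ ¬req) ∧ ¬en)   [distribution]
= ¬((¬(en ∧ ¬en ∨ req) ∧ ¬req ∨ req ∧ ¬req) ∧ ¬en)   [absorption]
= ¬((¬req ∧ ¬req ∨ req ∧ ¬req) ∧ ¬en)   [complement / identity]
= ¬(¬req ∧ ¬en)   [distribution]
= req ∨ en   [De Morgan]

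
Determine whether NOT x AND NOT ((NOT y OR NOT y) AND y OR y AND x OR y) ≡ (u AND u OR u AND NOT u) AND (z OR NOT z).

E1: NOT x AND NOT ((NOT y OR NOT y) AND y OR y AND x OR y)
    = NOT x AND NOT ((NOT y OR NOT y) AND y OR y)   (absorption)
    = NOT x AND NOT (NOT y AND y OR y)   (idempotence)
    = NOT x AND NOT y   (complement / identity)
E2: (u AND u OR u AND NOT u) AND (z OR NOT z)
    = u AND u OR u AND NOT u   (complement / identity)
    = u   (distribution)
These differ: at u=0, x=0, y=0, z=0, E1 = 1 but E2 = 0.

No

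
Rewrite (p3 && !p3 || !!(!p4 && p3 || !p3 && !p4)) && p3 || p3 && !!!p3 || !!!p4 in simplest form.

(p3 && !p3 || !!(!p4 && p3 || !p3 && !p4)) && p3 || p3 && !!!p3 || !!!p4
= (p3 && !p3 || !!!p4) && p3 || p3 && !!!p3 || !!!p4   [distribution]
= (p3 && !p3 || !!!p4) && p3 || p3 && !p3 || !!!p4   [double negation]
= p3 && !p3 || !!!p4   [absorption]
= !!!p4   [complement / identity]
= !p4   [double negation]

!p4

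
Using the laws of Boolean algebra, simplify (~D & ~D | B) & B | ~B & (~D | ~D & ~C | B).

~D | B

(~D & ~D | B) & B | ~B & (~D | ~D & ~C | B)
= (~D & ~D | B) & B | ~B & (~D | B)
= (~D | B) & B | ~B & (~D | B)
= ~D | B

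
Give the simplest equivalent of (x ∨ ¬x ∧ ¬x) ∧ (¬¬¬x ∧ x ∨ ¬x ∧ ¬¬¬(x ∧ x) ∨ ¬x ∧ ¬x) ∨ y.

¬x ∨ y

(x ∨ ¬x ∧ ¬x) ∧ (¬¬¬x ∧ x ∨ ¬x ∧ ¬¬¬(x ∧ x) ∨ ¬x ∧ ¬x) ∨ y
= (x ∨ ¬x ∧ ¬x) ∧ (¬¬¬x ∧ x ∨ ¬x ∧ ¬¬¬x ∨ ¬x ∧ ¬x) ∨ y   (idempotence)
= (x ∨ ¬x ∧ ¬x) ∧ (¬¬¬x ∨ ¬x ∧ ¬x) ∨ y   (distribution)
= x ∧ ¬¬¬x ∨ ¬x ∧ ¬x ∨ y   (distribution)
= x ∧ ¬x ∨ ¬x ∧ ¬x ∨ y   (double negation)
= ¬x ∨ y   (distribution)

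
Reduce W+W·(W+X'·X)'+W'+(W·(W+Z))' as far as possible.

1

W+W·(W+X'·X)'+W'+(W·(W+Z))'
= W+W·(W+X'·X)'+W'+W'   (absorption)
= W+W·W'+W'+W'   (complement / identity)
= W+W'+W'   (complement / identity)
= W+W'   (idempotence)
= 1   (complement)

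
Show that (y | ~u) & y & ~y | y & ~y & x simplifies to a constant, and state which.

0

(y | ~u) & y & ~y | y & ~y & x
= y & ~y | y & ~y & x   (absorption)
= y & ~y   (absorption)
= 0   (complement)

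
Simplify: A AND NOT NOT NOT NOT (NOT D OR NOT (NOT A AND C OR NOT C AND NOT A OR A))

A AND NOT D

A AND NOT NOT NOT NOT (NOT D OR NOT (NOT A AND C OR NOT C AND NOT A OR A))
= A AND NOT NOT NOT (D AND (NOT A AND C OR NOT C AND NOT A OR A))   — De Morgan
= A AND NOT (D AND (NOT A AND C OR NOT C AND NOT A OR A))   — double negation
= A AND NOT (D AND (NOT A OR A))   — distribution
= A AND NOT D   — complement / identity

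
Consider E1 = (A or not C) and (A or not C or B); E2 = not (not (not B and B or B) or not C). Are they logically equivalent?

No

E1: (A or not C) and (A or not C or B)
    = A or not C   (absorption)
E2: not (not (not B and B or B) or not C)
    = not (not B or not C)   (complement / identity)
    = B and C   (De Morgan)
These differ: at A=0, B=0, C=0, E1 = 1 but E2 = 0.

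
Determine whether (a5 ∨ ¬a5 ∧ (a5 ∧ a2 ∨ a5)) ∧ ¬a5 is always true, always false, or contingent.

(a5 ∨ ¬a5 ∧ (a5 ∧ a2 ∨ a5)) ∧ ¬a5
= (a5 ∨ ¬a5 ∧ a5) ∧ ¬a5   (absorption)
= a5 ∧ ¬a5   (complement / identity)
= False   (complement)

always false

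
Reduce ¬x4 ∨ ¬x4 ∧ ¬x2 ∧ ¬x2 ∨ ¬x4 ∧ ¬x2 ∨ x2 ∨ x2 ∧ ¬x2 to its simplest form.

¬x4 ∨ x2

¬x4 ∨ ¬x4 ∧ ¬x2 ∧ ¬x2 ∨ ¬x4 ∧ ¬x2 ∨ x2 ∨ x2 ∧ ¬x2
= ¬x4 ∨ ¬x4 ∧ ¬x2 ∧ ¬x2 ∨ ¬x4 ∧ ¬x2 ∨ x2   (complement / identity)
= ¬x4 ∨ ¬x4 ∧ ¬x2 ∨ ¬x4 ∧ ¬x2 ∨ x2   (idempotence)
= ¬x4 ∨ ¬x4 ∧ ¬x2 ∨ x2   (idempotence)
= ¬x4 ∨ x2   (absorption)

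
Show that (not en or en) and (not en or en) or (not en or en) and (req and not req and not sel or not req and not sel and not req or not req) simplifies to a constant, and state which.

(not en or en) and (not en or en) or (not en or en) and (req and not req and not sel or not req and not sel and not req or not req)
= (not en or en) and (not en or en) or (not en or en) and (not req and not sel or not req)   (distribution)
= (not en or en or not req and not sel or not req) and (not en or en)   (distribution)
= (not en or en or not req) and (not en or en)   (absorption)
= not en or en   (absorption)
= True   (complement)

True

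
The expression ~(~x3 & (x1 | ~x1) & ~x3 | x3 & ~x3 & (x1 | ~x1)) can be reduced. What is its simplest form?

~(~x3 & (x1 | ~x1) & ~x3 | x3 & ~x3 & (x1 | ~x1))
= ~(~x3 & (x1 | ~x1))   — distribution
= ~~x3   — complement / identity
= x3   — double negation

x3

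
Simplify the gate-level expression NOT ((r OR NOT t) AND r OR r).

NOT ((r OR NOT t) AND r OR r)
= NOT (r OR r)   (absorption)
= NOT r   (idempotence)

NOT r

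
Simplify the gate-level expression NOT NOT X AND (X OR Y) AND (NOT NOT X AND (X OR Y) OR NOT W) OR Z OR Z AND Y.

NOT NOT X AND (X OR Y) AND (NOT NOT X AND (X OR Y) OR NOT W) OR Z OR Z AND Y
= NOT NOT X AND (X OR Y) OR Z OR Z AND Y
= NOT NOT X AND (X OR Y) OR Z
= X AND (X OR Y) OR Z
= X OR Z

X OR Z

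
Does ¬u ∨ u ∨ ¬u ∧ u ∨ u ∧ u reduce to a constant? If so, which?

¬u ∨ u ∨ ¬u ∧ u ∨ u ∧ u
= ¬u ∨ u ∨ u
= ¬u ∨ u
= True

yes, True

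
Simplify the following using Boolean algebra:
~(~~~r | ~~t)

~(~~~r | ~~t)
= ~(~r | ~~t)   (double negation)
= r & ~t   (De Morgan)

r & ~t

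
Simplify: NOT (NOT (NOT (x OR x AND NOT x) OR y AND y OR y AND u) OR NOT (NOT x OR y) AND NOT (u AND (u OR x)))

NOT x OR y

NOT (NOT (NOT (x OR x AND NOT x) OR y AND y OR y AND u) OR NOT (NOT x OR y) AND NOT (u AND (u OR x)))
= NOT (NOT (NOT (x OR x AND NOT x) OR (y OR u) AND y) OR NOT (NOT x OR y) AND NOT (u AND (u OR x)))   [distribution]
= NOT (NOT (NOT (x OR x AND NOT x) OR y) OR NOT (NOT x OR y) AND NOT (u AND (u OR x)))   [absorption]
= NOT (NOT (NOT x OR y) OR NOT (NOT x OR y) AND NOT (u AND (u OR x)))   [complement / identity]
= NOT (NOT (NOT x OR y) OR NOT (NOT x OR y) AND NOT u)   [absorption]
= NOT NOT (NOT x OR y)   [absorption]
= NOT x OR y   [double negation]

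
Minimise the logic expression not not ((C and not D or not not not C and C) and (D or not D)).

C and not D

not not ((C and not D or not not not C and C) and (D or not D))
= not not (C and not D or not not not C and C)   [complement / identity]
= C and not D or not not not C and C   [double negation]
= C and not D or not C and C   [double negation]
= C and not D   [complement / identity]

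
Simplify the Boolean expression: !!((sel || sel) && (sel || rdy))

!!((sel || sel) && (sel || rdy))
= !!(sel && rdy || sel)   (distribution)
= !!sel   (absorption)
= sel   (double negation)

sel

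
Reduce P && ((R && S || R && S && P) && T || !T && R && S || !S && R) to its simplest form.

P && ((R && S || R && S && P) && T || !T && R && S || !S && R)
= P && (R && S && T || !T && R && S || !S && R)   — absorption
= P && (R && S || !S && R)   — distribution
= P && R   — distribution

P && R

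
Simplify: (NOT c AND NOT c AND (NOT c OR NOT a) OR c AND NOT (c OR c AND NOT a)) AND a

(NOT c AND NOT c AND (NOT c OR NOT a) OR c AND NOT (c OR c AND NOT a)) AND a
= (NOT c AND NOT c OR c AND NOT (c OR c AND NOT a)) AND a   [absorption]
= (NOT c AND NOT c OR c AND NOT c) AND a   [absorption]
= NOT c AND a   [distribution]

NOT c AND a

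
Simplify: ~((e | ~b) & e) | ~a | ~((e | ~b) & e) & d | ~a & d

~e | ~a

~((e | ~b) & e) | ~a | ~((e | ~b) & e) & d | ~a & d
= ~((e | ~b) & e) | ~a | (~((e | ~b) & e) | ~a) & d
= ~((e | ~b) & e) | ~a
= ~e | ~a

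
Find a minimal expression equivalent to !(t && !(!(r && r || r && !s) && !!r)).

!t

!(t && !(!(r && r || r && !s) && !!r))
= !(t && !(!(r && (r || !s)) && !!r))   — distribution
= !(t && (r && (r || !s) || !r))   — De Morgan
= !(t && (r || !r))   — absorption
= !t   — complement / identity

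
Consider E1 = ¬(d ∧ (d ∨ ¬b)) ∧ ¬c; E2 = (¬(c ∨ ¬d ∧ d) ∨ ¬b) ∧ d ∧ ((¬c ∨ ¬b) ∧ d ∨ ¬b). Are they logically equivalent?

No

E1: ¬(d ∧ (d ∨ ¬b)) ∧ ¬c
    = ¬d ∧ ¬c   — absorption
E2: (¬(c ∨ ¬d ∧ d) ∨ ¬b) ∧ d ∧ ((¬c ∨ ¬b) ∧ d ∨ ¬b)
    = (¬c ∨ ¬b) ∧ d ∧ ((¬c ∨ ¬b) ∧ d ∨ ¬b)   — complement / identity
    = (¬c ∨ ¬b) ∧ d   — absorption
These differ: at b=0, c=0, d=0, E1 = 1 but E2 = 0.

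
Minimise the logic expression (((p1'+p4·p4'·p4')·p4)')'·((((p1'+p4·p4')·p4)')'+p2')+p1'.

(((p1'+p4·p4'·p4')·p4)')'·((((p1'+p4·p4')·p4)')'+p2')+p1'
= (((p1'+p4·p4')·p4)')'·((((p1'+p4·p4')·p4)')'+p2')+p1'
= (((p1'+p4·p4')·p4)')'+p1'
= ((p1'·p4)')'+p1'
= p1'·p4+p1'
= p1'

p1'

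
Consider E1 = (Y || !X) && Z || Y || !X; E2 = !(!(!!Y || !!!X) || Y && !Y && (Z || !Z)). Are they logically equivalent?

Yes

E1: (Y || !X) && Z || Y || !X
    = Y || !X   — absorption
E2: !(!(!!Y || !!!X) || Y && !Y && (Z || !Z))
    = !(!(!!Y || !!!X) || Y && !Y)   — complement / identity
    = !!(!!Y || !!!X)   — complement / identity
    = !(!Y && !!X)   — De Morgan
    = Y || !X   — De Morgan
Both reduce to Y || !X, so they are equivalent.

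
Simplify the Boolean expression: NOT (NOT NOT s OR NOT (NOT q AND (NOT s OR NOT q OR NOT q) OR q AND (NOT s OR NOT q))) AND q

NOT (NOT NOT s OR NOT (NOT q AND (NOT s OR NOT q OR NOT q) OR q AND (NOT s OR NOT q))) AND q
= NOT (NOT NOT s OR NOT (NOT q AND (NOT s OR NOT q) OR q AND (NOT s OR NOT q))) AND q   (idempotence)
= NOT (NOT NOT s OR NOT (NOT s OR NOT q)) AND q   (distribution)
= NOT s AND (NOT s OR NOT q) AND q   (De Morgan)
= NOT s AND q   (absorption)

NOT s AND q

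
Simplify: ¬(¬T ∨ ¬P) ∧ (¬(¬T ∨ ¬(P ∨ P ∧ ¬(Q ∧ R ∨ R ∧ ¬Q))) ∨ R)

T ∧ P

¬(¬T ∨ ¬P) ∧ (¬(¬T ∨ ¬(P ∨ P ∧ ¬(Q ∧ R ∨ R ∧ ¬Q))) ∨ R)
= ¬(¬T ∨ ¬P) ∧ (¬(¬T ∨ ¬(P ∨ P ∧ ¬R)) ∨ R)   (distribution)
= ¬(¬T ∨ ¬P) ∧ (¬(¬T ∨ ¬P) ∨ R)   (absorption)
= ¬(¬T ∨ ¬P)   (absorption)
= T ∧ P   (De Morgan)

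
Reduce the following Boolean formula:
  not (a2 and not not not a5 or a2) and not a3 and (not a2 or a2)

not (a2 and not not not a5 or a2) and not a3 and (not a2 or a2)
= not (a2 and not a5 or a2) and not a3 and (not a2 or a2)   — double negation
= not a2 and not a3 and (not a2 or a2)   — absorption
= not a2 and not a3   — complement / identity

not a2 and not a3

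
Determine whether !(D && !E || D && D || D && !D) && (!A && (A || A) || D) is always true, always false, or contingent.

always false

!(D && !E || D && D || D && !D) && (!A && (A || A) || D)
= !(D && !E || D) && (!A && (A || A) || D)
= !D && (!A && (A || A) || D)
= !D && (!A && A || D)
= !D && D
= false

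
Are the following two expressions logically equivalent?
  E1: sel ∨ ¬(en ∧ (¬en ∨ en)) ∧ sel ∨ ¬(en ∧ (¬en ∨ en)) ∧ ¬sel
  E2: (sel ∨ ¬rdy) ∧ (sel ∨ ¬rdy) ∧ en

No

E1: sel ∨ ¬(en ∧ (¬en ∨ en)) ∧ sel ∨ ¬(en ∧ (¬en ∨ en)) ∧ ¬sel
    = sel ∨ ¬(en ∧ (¬en ∨ en))   — distribution
    = sel ∨ ¬en   — complement / identity
E2: (sel ∨ ¬rdy) ∧ (sel ∨ ¬rdy) ∧ en
    = (sel ∨ ¬rdy) ∧ en   — idempotence
These differ: at en=0, rdy=0, sel=0, E1 = 1 but E2 = 0.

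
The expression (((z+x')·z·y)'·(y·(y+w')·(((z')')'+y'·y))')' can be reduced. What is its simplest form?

(((z+x')·z·y)'·(y·(y+w')·(((z')')'+y'·y))')'
= ((z·y)'·(y·(y+w')·(((z')')'+y'·y))')'
= ((z·y)'·(y·(((z')')'+y'·y))')'
= ((z·y)'·(y·((z')')')')'
= ((z·y)'·(y·z')')'
= z·y+y·z'
= y

y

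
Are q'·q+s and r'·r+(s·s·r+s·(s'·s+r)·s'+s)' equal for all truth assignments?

E1: q'·q+s
    = s   [complement / identity]
E2: r'·r+(s·s·r+s·(s'·s+r)·s'+s)'
    = r'·r+(s·s·r+s·r·s'+s)'   [complement / identity]
    = r'·r+(s·r+s)'   [distribution]
    = (s·r+s)'   [complement / identity]
    = s'   [absorption]
These differ: at q=0, r=1, s=1, E1 = 1 but E2 = 0.

No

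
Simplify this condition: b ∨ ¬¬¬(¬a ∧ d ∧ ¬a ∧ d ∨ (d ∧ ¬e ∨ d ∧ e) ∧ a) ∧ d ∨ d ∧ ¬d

b ∨ ¬¬¬(¬a ∧ d ∧ ¬a ∧ d ∨ (d ∧ ¬e ∨ d ∧ e) ∧ a) ∧ d ∨ d ∧ ¬d
= b ∨ ¬¬¬(¬a ∧ d ∧ ¬a ∧ d ∨ d ∧ a) ∧ d ∨ d ∧ ¬d
= b ∨ ¬¬¬(¬a ∧ d ∨ d ∧ a) ∧ d ∨ d ∧ ¬d
= b ∨ ¬(¬a ∧ d ∨ d ∧ a) ∧ d ∨ d ∧ ¬d
= b ∨ ¬(¬a ∧ d ∨ d ∧ a) ∧ d
= b ∨ ¬d ∧ d
= b

b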